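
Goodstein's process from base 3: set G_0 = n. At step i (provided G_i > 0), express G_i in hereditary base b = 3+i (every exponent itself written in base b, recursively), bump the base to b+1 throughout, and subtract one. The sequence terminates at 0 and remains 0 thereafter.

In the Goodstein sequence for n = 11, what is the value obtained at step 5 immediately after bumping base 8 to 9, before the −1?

48

base 3: 11 = 3^2 + 2; at 4: 4^2 + 2 = 18; next = 17
base 4: 17 = 4^2 + 1; at 5: 5^2 + 1 = 26; next = 25
base 5: 25 = 5^2; at 6: 6^2 = 36; next = 35
base 6: 35 = 5·6 + 5; at 7: 5·7 + 5 = 40; next = 39
base 7: 39 = 5·7 + 4; at 8: 5·8 + 4 = 44; next = 43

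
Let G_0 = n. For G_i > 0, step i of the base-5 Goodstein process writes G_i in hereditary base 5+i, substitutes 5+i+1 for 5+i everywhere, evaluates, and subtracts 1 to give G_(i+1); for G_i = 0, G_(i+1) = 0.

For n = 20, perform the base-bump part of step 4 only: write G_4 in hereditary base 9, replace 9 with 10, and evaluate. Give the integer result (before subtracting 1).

32

base 5: 20 = 4·5; at 6: 4·6 = 24; next = 23
base 6: 23 = 3·6 + 5; at 7: 3·7 + 5 = 26; next = 25
base 7: 25 = 3·7 + 4; at 8: 3·8 + 4 = 28; next = 27
base 8: 27 = 3·8 + 3; at 9: 3·9 + 3 = 30; next = 29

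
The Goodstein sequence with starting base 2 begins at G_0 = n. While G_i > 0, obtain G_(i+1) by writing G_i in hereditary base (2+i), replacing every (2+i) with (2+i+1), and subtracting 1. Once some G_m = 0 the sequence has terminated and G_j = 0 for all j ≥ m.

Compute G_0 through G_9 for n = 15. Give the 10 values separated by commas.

G_0=15  [base 2] 2^(2 + 1) + 2^2 + 2 + 1  →[2↦3]→  3^(3 + 1) + 3^3 + 3 + 1 = 112  −1 ⇒ G_1=111
G_1=111  [base 3] 3^(3 + 1) + 3^3 + 3  →[3↦4]→  4^(4 + 1) + 4^4 + 4 = 1284  −1 ⇒ G_2=1283
G_2=1283  [base 4] 4^(4 + 1) + 4^4 + 3  →[4↦5]→  5^(5 + 1) + 5^5 + 3 = 18753  −1 ⇒ G_3=18752
G_3=18752  [base 5] 5^(5 + 1) + 5^5 + 2  →[5↦6]→  6^(6 + 1) + 6^6 + 2 = 326594  −1 ⇒ G_4=326593
G_4=326593  [base 6] 6^(6 + 1) + 6^6 + 1  →[6↦7]→  7^(7 + 1) + 7^7 + 1 = 6588345  −1 ⇒ G_5=6588344
G_5=6588344  [base 7] 7^(7 + 1) + 7^7  →[7↦8]→  8^(8 + 1) + 8^8 = 150994944  −1 ⇒ G_6=150994943
G_6=150994943  [base 8] 8^(8 + 1) + 7·8^7 + 7·8^6 + 7·8^5 + 7·8^4 + 7·8^3 + 7·8^2 + 7·8 + 7  →[8↦9]→  9^(9 + 1) + 7·9^7 + 7·9^6 + 7·9^5 + 7·9^4 + 7·9^3 + 7·9^2 + 7·9 + 7 = 3524450281  −1 ⇒ G_7=3524450280
G_7=3524450280  [base 9] 9^(9 + 1) + 7·9^7 + 7·9^6 + 7·9^5 + 7·9^4 + 7·9^3 + 7·9^2 + 7·9 + 6  →[9↦10]→  10^(10 + 1) + 7·10^7 + 7·10^6 + 7·10^5 + 7·10^4 + 7·10^3 + 7·10^2 + 7·10 + 6 = 100077777776  −1 ⇒ G_8=100077777775
G_8=100077777775  [base 10] 10^(10 + 1) + 7·10^7 + 7·10^6 + 7·10^5 + 7·10^4 + 7·10^3 + 7·10^2 + 7·10 + 5  →[10↦11]→  11^(11 + 1) + 7·11^7 + 7·11^6 + 7·11^5 + 7·11^4 + 7·11^3 + 7·11^2 + 7·11 + 5 = 3138578427935  −1 ⇒ G_9=3138578427934

15, 111, 1283, 18752, 326593, 6588344, 150994943, 3524450280, 100077777775, 3138578427934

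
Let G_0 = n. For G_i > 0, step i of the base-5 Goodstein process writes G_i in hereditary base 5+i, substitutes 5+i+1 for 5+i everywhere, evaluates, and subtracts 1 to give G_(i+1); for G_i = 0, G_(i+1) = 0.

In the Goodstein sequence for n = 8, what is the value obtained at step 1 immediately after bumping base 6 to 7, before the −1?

9

8 —HB5→ 5 + 3 —bump→ 6 + 3 = 9 —(−1)→ 8
8 —HB6→ 6 + 2 —bump→ 7 + 2 = 9 —(−1)→ 8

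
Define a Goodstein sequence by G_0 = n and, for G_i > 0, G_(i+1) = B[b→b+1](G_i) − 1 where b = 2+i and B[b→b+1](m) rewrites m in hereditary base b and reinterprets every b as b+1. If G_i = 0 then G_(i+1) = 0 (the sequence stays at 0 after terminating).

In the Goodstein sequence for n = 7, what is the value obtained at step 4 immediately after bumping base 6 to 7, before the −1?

(0) 7|_2 = 2^2 + 2 + 1 ↦ 3^3 + 3 + 1|_3 = 31 ⇒ 30
(1) 30|_3 = 3^3 + 3 ↦ 4^4 + 4|_4 = 260 ⇒ 259
(2) 259|_4 = 4^4 + 3 ↦ 5^5 + 3|_5 = 3128 ⇒ 3127
(3) 3127|_5 = 5^5 + 2 ↦ 6^6 + 2|_6 = 46658 ⇒ 46657
(4) 46657|_6 = 6^6 + 1 ↦ 7^7 + 1|_7 = 823544 ⇒ 823543

823544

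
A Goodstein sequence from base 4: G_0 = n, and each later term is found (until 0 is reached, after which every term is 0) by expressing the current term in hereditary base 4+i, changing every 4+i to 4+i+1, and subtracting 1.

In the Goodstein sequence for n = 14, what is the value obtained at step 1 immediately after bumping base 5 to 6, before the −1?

G_0 = 14. HB_4(14) = 3·4 + 2. Bump = 17. G_1 = 16.
G_1 = 16. HB_5(16) = 3·5 + 1. Bump = 19. G_2 = 18.

19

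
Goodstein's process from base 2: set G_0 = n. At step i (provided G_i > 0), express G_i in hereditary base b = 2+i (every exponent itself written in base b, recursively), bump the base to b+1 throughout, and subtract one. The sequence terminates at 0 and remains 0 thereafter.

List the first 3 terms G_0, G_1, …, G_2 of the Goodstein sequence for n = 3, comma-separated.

3, 3, 3

[0] 3 ≡ 2 + 1 (base 2). Lift 3: 4. −1: 3.
[1] 3 ≡ 3 (base 3). Lift 4: 4. −1: 3.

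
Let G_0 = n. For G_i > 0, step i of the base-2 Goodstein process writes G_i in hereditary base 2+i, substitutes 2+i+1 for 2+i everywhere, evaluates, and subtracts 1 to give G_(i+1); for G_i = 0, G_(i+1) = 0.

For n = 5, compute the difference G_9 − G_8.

5 —HB2→ 2^2 + 1 —bump→ 3^3 + 1 = 28 —(−1)→ 27
27 —HB3→ 3^3 —bump→ 4^4 = 256 —(−1)→ 255
255 —HB4→ 3·4^3 + 3·4^2 + 3·4 + 3 —bump→ 3·5^3 + 3·5^2 + 3·5 + 3 = 468 —(−1)→ 467
467 —HB5→ 3·5^3 + 3·5^2 + 3·5 + 2 —bump→ 3·6^3 + 3·6^2 + 3·6 + 2 = 776 —(−1)→ 775
775 —HB6→ 3·6^3 + 3·6^2 + 3·6 + 1 —bump→ 3·7^3 + 3·7^2 + 3·7 + 1 = 1198 —(−1)→ 1197
1197 —HB7→ 3·7^3 + 3·7^2 + 3·7 —bump→ 3·8^3 + 3·8^2 + 3·8 = 1752 —(−1)→ 1751
1751 —HB8→ 3·8^3 + 3·8^2 + 2·8 + 7 —bump→ 3·9^3 + 3·9^2 + 2·9 + 7 = 2455 —(−1)→ 2454
2454 —HB9→ 3·9^3 + 3·9^2 + 2·9 + 6 —bump→ 3·10^3 + 3·10^2 + 2·10 + 6 = 3326 —(−1)→ 3325
3325 —HB10→ 3·10^3 + 3·10^2 + 2·10 + 5 —bump→ 3·11^3 + 3·11^2 + 2·11 + 5 = 4383 —(−1)→ 4382

1057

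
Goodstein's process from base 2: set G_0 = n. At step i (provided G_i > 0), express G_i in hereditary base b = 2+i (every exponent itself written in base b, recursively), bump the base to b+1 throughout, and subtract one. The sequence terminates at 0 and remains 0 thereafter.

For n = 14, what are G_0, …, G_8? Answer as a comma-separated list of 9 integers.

14, 110, 1281, 18750, 326591, 5862840, 134404971, 3487116548, 100000555551

base 2: 14 = 2^(2 + 1) + 2^2 + 2; at 3: 3^(3 + 1) + 3^3 + 3 = 111; next = 110
base 3: 110 = 3^(3 + 1) + 3^3 + 2; at 4: 4^(4 + 1) + 4^4 + 2 = 1282; next = 1281
base 4: 1281 = 4^(4 + 1) + 4^4 + 1; at 5: 5^(5 + 1) + 5^5 + 1 = 18751; next = 18750
base 5: 18750 = 5^(5 + 1) + 5^5; at 6: 6^(6 + 1) + 6^6 = 326592; next = 326591
base 6: 326591 = 6^(6 + 1) + 5·6^5 + 5·6^4 + 5·6^3 + 5·6^2 + 5·6 + 5; at 7: 7^(7 + 1) + 5·7^5 + 5·7^4 + 5·7^3 + 5·7^2 + 5·7 + 5 = 5862841; next = 5862840
base 7: 5862840 = 7^(7 + 1) + 5·7^5 + 5·7^4 + 5·7^3 + 5·7^2 + 5·7 + 4; at 8: 8^(8 + 1) + 5·8^5 + 5·8^4 + 5·8^3 + 5·8^2 + 5·8 + 4 = 134404972; next = 134404971
base 8: 134404971 = 8^(8 + 1) + 5·8^5 + 5·8^4 + 5·8^3 + 5·8^2 + 5·8 + 3; at 9: 9^(9 + 1) + 5·9^5 + 5·9^4 + 5·9^3 + 5·9^2 + 5·9 + 3 = 3487116549; next = 3487116548
base 9: 3487116548 = 9^(9 + 1) + 5·9^5 + 5·9^4 + 5·9^3 + 5·9^2 + 5·9 + 2; at 10: 10^(10 + 1) + 5·10^5 + 5·10^4 + 5·10^3 + 5·10^2 + 5·10 + 2 = 100000555552; next = 100000555551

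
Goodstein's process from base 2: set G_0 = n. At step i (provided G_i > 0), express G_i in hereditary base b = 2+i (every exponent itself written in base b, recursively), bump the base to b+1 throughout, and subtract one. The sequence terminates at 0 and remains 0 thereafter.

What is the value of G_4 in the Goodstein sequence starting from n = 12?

G_0=12  [base 2] 2^(2 + 1) + 2^2  →[2↦3]→  3^(3 + 1) + 3^3 = 108  −1 ⇒ G_1=107
G_1=107  [base 3] 3^(3 + 1) + 2·3^2 + 2·3 + 2  →[3↦4]→  4^(4 + 1) + 2·4^2 + 2·4 + 2 = 1066  −1 ⇒ G_2=1065
G_2=1065  [base 4] 4^(4 + 1) + 2·4^2 + 2·4 + 1  →[4↦5]→  5^(5 + 1) + 2·5^2 + 2·5 + 1 = 15686  −1 ⇒ G_3=15685
G_3=15685  [base 5] 5^(5 + 1) + 2·5^2 + 2·5  →[5↦6]→  6^(6 + 1) + 2·6^2 + 2·6 = 280020  −1 ⇒ G_4=280019
G_4=280019  [base 6] 6^(6 + 1) + 2·6^2 + 6 + 5  →[6↦7]→  7^(7 + 1) + 2·7^2 + 7 + 5 = 5764911  −1 ⇒ G_5=5764910

280019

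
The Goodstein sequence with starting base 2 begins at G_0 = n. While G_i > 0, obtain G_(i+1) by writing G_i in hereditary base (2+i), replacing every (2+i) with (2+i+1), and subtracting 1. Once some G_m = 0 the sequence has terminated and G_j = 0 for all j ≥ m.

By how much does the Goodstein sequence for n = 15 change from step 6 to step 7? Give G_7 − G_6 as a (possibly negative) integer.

3373455337

(0) 15|_2 = 2^(2 + 1) + 2^2 + 2 + 1 ↦ 3^(3 + 1) + 3^3 + 3 + 1|_3 = 112 ⇒ 111
(1) 111|_3 = 3^(3 + 1) + 3^3 + 3 ↦ 4^(4 + 1) + 4^4 + 4|_4 = 1284 ⇒ 1283
(2) 1283|_4 = 4^(4 + 1) + 4^4 + 3 ↦ 5^(5 + 1) + 5^5 + 3|_5 = 18753 ⇒ 18752
(3) 18752|_5 = 5^(5 + 1) + 5^5 + 2 ↦ 6^(6 + 1) + 6^6 + 2|_6 = 326594 ⇒ 326593
(4) 326593|_6 = 6^(6 + 1) + 6^6 + 1 ↦ 7^(7 + 1) + 7^7 + 1|_7 = 6588345 ⇒ 6588344
(5) 6588344|_7 = 7^(7 + 1) + 7^7 ↦ 8^(8 + 1) + 8^8|_8 = 150994944 ⇒ 150994943
(6) 150994943|_8 = 8^(8 + 1) + 7·8^7 + 7·8^6 + 7·8^5 + 7·8^4 + 7·8^3 + 7·8^2 + 7·8 + 7 ↦ 9^(9 + 1) + 7·9^7 + 7·9^6 + 7·9^5 + 7·9^4 + 7·9^3 + 7·9^2 + 7·9 + 7|_9 = 3524450281 ⇒ 3524450280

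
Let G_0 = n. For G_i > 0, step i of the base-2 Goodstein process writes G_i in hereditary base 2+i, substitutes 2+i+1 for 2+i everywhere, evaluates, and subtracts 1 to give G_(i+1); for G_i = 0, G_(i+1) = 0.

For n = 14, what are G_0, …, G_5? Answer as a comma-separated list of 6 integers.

14, 110, 1281, 18750, 326591, 5862840

G_0=14  [base 2] 2^(2 + 1) + 2^2 + 2  →[2↦3]→  3^(3 + 1) + 3^3 + 3 = 111  −1 ⇒ G_1=110
G_1=110  [base 3] 3^(3 + 1) + 3^3 + 2  →[3↦4]→  4^(4 + 1) + 4^4 + 2 = 1282  −1 ⇒ G_2=1281
G_2=1281  [base 4] 4^(4 + 1) + 4^4 + 1  →[4↦5]→  5^(5 + 1) + 5^5 + 1 = 18751  −1 ⇒ G_3=18750
G_3=18750  [base 5] 5^(5 + 1) + 5^5  →[5↦6]→  6^(6 + 1) + 6^6 = 326592  −1 ⇒ G_4=326591
G_4=326591  [base 6] 6^(6 + 1) + 5·6^5 + 5·6^4 + 5·6^3 + 5·6^2 + 5·6 + 5  →[6↦7]→  7^(7 + 1) + 5·7^5 + 5·7^4 + 5·7^3 + 5·7^2 + 5·7 + 5 = 5862841  −1 ⇒ G_5=5862840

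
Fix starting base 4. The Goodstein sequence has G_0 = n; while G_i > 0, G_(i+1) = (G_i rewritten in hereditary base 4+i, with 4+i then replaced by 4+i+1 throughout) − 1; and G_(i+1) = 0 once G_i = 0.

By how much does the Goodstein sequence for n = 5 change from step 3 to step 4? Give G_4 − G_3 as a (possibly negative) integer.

-1

base 4: 5 = 4 + 1; at 5: 5 + 1 = 6; next = 5
base 5: 5 = 5; at 6: 6 = 6; next = 5
base 6: 5 = 5; at 7: 5 = 5; next = 4
base 7: 4 = 4; at 8: 4 = 4; next = 3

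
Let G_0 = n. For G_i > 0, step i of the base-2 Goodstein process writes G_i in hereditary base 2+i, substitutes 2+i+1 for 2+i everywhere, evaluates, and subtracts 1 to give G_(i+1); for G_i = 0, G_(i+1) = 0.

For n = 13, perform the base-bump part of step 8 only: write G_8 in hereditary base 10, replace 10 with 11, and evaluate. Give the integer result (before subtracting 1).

3138428381104

[0] 13 ≡ 2^(2 + 1) + 2^2 + 1 (base 2). Lift 3: 109. −1: 108.
[1] 108 ≡ 3^(3 + 1) + 3^3 (base 3). Lift 4: 1280. −1: 1279.
[2] 1279 ≡ 4^(4 + 1) + 3·4^3 + 3·4^2 + 3·4 + 3 (base 4). Lift 5: 16093. −1: 16092.
[3] 16092 ≡ 5^(5 + 1) + 3·5^3 + 3·5^2 + 3·5 + 2 (base 5). Lift 6: 280712. −1: 280711.
[4] 280711 ≡ 6^(6 + 1) + 3·6^3 + 3·6^2 + 3·6 + 1 (base 6). Lift 7: 5765999. −1: 5765998.
[5] 5765998 ≡ 7^(7 + 1) + 3·7^3 + 3·7^2 + 3·7 (base 7). Lift 8: 134219480. −1: 134219479.
[6] 134219479 ≡ 8^(8 + 1) + 3·8^3 + 3·8^2 + 2·8 + 7 (base 8). Lift 9: 3486786856. −1: 3486786855.
[7] 3486786855 ≡ 9^(9 + 1) + 3·9^3 + 3·9^2 + 2·9 + 6 (base 9). Lift 10: 100000003326. −1: 100000003325.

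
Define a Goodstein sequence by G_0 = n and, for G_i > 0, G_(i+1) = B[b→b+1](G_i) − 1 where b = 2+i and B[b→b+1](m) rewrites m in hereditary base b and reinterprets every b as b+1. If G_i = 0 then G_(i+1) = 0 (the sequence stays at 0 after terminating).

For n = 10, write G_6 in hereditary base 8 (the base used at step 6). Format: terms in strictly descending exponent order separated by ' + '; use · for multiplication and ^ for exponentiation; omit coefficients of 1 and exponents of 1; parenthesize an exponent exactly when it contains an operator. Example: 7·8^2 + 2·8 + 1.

i=0: 10 = 2^(2 + 1) + 2 (b=2); 2→3: 3^(3 + 1) + 3 = 84; 84−1 = 83
i=1: 83 = 3^(3 + 1) + 2 (b=3); 3→4: 4^(4 + 1) + 2 = 1026; 1026−1 = 1025
i=2: 1025 = 4^(4 + 1) + 1 (b=4); 4→5: 5^(5 + 1) + 1 = 15626; 15626−1 = 15625
i=3: 15625 = 5^(5 + 1) (b=5); 5→6: 6^(6 + 1) = 279936; 279936−1 = 279935
i=4: 279935 = 5·6^6 + 5·6^5 + 5·6^4 + 5·6^3 + 5·6^2 + 5·6 + 5 (b=6); 6→7: 5·7^7 + 5·7^5 + 5·7^4 + 5·7^3 + 5·7^2 + 5·7 + 5 = 4215755; 4215755−1 = 4215754
i=5: 4215754 = 5·7^7 + 5·7^5 + 5·7^4 + 5·7^3 + 5·7^2 + 5·7 + 4 (b=7); 7→8: 5·8^8 + 5·8^5 + 5·8^4 + 5·8^3 + 5·8^2 + 5·8 + 4 = 84073324; 84073324−1 = 84073323
i=6: 84073323 = 5·8^8 + 5·8^5 + 5·8^4 + 5·8^3 + 5·8^2 + 5·8 + 3 (b=8); 8→9: 5·9^9 + 5·9^5 + 5·9^4 + 5·9^3 + 5·9^2 + 5·9 + 3 = 1937434593; 1937434593−1 = 1937434592

5·8^8 + 5·8^5 + 5·8^4 + 5·8^3 + 5·8^2 + 5·8 + 3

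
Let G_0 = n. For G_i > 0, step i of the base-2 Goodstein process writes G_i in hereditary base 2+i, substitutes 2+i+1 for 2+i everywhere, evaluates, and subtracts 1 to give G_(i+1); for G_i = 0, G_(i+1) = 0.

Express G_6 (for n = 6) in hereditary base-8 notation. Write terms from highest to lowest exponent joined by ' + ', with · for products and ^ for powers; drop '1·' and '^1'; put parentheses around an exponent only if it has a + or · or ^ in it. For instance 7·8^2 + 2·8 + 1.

5·8^5 + 5·8^4 + 5·8^3 + 5·8^2 + 5·8 + 3

6 —HB2→ 2^2 + 2 —bump→ 3^3 + 3 = 30 —(−1)→ 29
29 —HB3→ 3^3 + 2 —bump→ 4^4 + 2 = 258 —(−1)→ 257
257 —HB4→ 4^4 + 1 —bump→ 5^5 + 1 = 3126 —(−1)→ 3125
3125 —HB5→ 5^5 —bump→ 6^6 = 46656 —(−1)→ 46655
46655 —HB6→ 5·6^5 + 5·6^4 + 5·6^3 + 5·6^2 + 5·6 + 5 —bump→ 5·7^5 + 5·7^4 + 5·7^3 + 5·7^2 + 5·7 + 5 = 98040 —(−1)→ 98039
98039 —HB7→ 5·7^5 + 5·7^4 + 5·7^3 + 5·7^2 + 5·7 + 4 —bump→ 5·8^5 + 5·8^4 + 5·8^3 + 5·8^2 + 5·8 + 4 = 187244 —(−1)→ 187243
187243 —HB8→ 5·8^5 + 5·8^4 + 5·8^3 + 5·8^2 + 5·8 + 3 —bump→ 5·9^5 + 5·9^4 + 5·9^3 + 5·9^2 + 5·9 + 3 = 332148 —(−1)→ 332147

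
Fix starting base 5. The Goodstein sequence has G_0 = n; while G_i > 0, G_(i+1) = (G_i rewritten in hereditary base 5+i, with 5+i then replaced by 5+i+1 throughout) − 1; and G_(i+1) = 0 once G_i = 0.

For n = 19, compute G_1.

21

i=0: 19 = 3·5 + 4 (b=5); 5→6: 3·6 + 4 = 22; 22−1 = 21
i=1: 21 = 3·6 + 3 (b=6); 6→7: 3·7 + 3 = 24; 24−1 = 23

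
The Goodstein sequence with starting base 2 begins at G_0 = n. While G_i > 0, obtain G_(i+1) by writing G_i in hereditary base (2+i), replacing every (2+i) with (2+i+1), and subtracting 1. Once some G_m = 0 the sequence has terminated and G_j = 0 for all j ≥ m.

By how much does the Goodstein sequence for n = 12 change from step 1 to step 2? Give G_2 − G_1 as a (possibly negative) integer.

G_0=12  [base 2] 2^(2 + 1) + 2^2  →[2↦3]→  3^(3 + 1) + 3^3 = 108  −1 ⇒ G_1=107
G_1=107  [base 3] 3^(3 + 1) + 2·3^2 + 2·3 + 2  →[3↦4]→  4^(4 + 1) + 2·4^2 + 2·4 + 2 = 1066  −1 ⇒ G_2=1065

958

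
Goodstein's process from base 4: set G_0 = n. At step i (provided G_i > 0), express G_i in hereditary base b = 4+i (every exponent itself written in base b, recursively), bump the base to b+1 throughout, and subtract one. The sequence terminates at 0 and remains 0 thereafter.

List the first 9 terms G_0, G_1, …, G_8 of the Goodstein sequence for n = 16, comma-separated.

16, 24, 27, 30, 33, 36, 39, 41, 43

G_0 = 16. HB_4(16) = 4^2. Bump = 25. G_1 = 24.
G_1 = 24. HB_5(24) = 4·5 + 4. Bump = 28. G_2 = 27.
G_2 = 27. HB_6(27) = 4·6 + 3. Bump = 31. G_3 = 30.
G_3 = 30. HB_7(30) = 4·7 + 2. Bump = 34. G_4 = 33.
G_4 = 33. HB_8(33) = 4·8 + 1. Bump = 37. G_5 = 36.
G_5 = 36. HB_9(36) = 4·9. Bump = 40. G_6 = 39.
G_6 = 39. HB_10(39) = 3·10 + 9. Bump = 42. G_7 = 41.
G_7 = 41. HB_11(41) = 3·11 + 8. Bump = 44. G_8 = 43.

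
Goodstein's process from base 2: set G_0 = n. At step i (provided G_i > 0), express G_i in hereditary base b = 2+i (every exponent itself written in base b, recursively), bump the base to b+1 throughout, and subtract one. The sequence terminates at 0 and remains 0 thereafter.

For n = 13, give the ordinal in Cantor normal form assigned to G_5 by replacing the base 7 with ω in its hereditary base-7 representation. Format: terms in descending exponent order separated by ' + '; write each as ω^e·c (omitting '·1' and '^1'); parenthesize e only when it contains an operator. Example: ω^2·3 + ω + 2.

ω^(ω + 1) + ω^3·3 + ω^2·3 + ω·3

G_0=13  [base 2] 2^(2 + 1) + 2^2 + 1  →[2↦3]→  3^(3 + 1) + 3^3 + 1 = 109  −1 ⇒ G_1=108
G_1=108  [base 3] 3^(3 + 1) + 3^3  →[3↦4]→  4^(4 + 1) + 4^4 = 1280  −1 ⇒ G_2=1279
G_2=1279  [base 4] 4^(4 + 1) + 3·4^3 + 3·4^2 + 3·4 + 3  →[4↦5]→  5^(5 + 1) + 3·5^3 + 3·5^2 + 3·5 + 3 = 16093  −1 ⇒ G_3=16092
G_3=16092  [base 5] 5^(5 + 1) + 3·5^3 + 3·5^2 + 3·5 + 2  →[5↦6]→  6^(6 + 1) + 3·6^3 + 3·6^2 + 3·6 + 2 = 280712  −1 ⇒ G_4=280711
G_4=280711  [base 6] 6^(6 + 1) + 3·6^3 + 3·6^2 + 3·6 + 1  →[6↦7]→  7^(7 + 1) + 3·7^3 + 3·7^2 + 3·7 + 1 = 5765999  −1 ⇒ G_5=5765998
G_5=5765998  [base 7] 7^(7 + 1) + 3·7^3 + 3·7^2 + 3·7  →[7↦8]→  8^(8 + 1) + 3·8^3 + 3·8^2 + 3·8 = 134219480  −1 ⇒ G_6=134219479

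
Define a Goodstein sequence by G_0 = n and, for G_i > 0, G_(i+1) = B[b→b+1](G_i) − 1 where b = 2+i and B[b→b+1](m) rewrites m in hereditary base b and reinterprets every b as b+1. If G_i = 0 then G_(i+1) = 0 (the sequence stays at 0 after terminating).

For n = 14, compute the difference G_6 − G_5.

128542131

(0) 14|_2 = 2^(2 + 1) + 2^2 + 2 ↦ 3^(3 + 1) + 3^3 + 3|_3 = 111 ⇒ 110
(1) 110|_3 = 3^(3 + 1) + 3^3 + 2 ↦ 4^(4 + 1) + 4^4 + 2|_4 = 1282 ⇒ 1281
(2) 1281|_4 = 4^(4 + 1) + 4^4 + 1 ↦ 5^(5 + 1) + 5^5 + 1|_5 = 18751 ⇒ 18750
(3) 18750|_5 = 5^(5 + 1) + 5^5 ↦ 6^(6 + 1) + 6^6|_6 = 326592 ⇒ 326591
(4) 326591|_6 = 6^(6 + 1) + 5·6^5 + 5·6^4 + 5·6^3 + 5·6^2 + 5·6 + 5 ↦ 7^(7 + 1) + 5·7^5 + 5·7^4 + 5·7^3 + 5·7^2 + 5·7 + 5|_7 = 5862841 ⇒ 5862840
(5) 5862840|_7 = 7^(7 + 1) + 5·7^5 + 5·7^4 + 5·7^3 + 5·7^2 + 5·7 + 4 ↦ 8^(8 + 1) + 5·8^5 + 5·8^4 + 5·8^3 + 5·8^2 + 5·8 + 4|_8 = 134404972 ⇒ 134404971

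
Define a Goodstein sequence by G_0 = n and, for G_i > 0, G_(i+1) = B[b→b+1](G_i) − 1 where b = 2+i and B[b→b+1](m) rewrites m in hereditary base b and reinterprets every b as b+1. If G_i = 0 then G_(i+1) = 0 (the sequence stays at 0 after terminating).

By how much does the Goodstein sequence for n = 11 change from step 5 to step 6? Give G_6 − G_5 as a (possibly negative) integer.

11 —HB2→ 2^(2 + 1) + 2 + 1 —bump→ 3^(3 + 1) + 3 + 1 = 85 —(−1)→ 84
84 —HB3→ 3^(3 + 1) + 3 —bump→ 4^(4 + 1) + 4 = 1028 —(−1)→ 1027
1027 —HB4→ 4^(4 + 1) + 3 —bump→ 5^(5 + 1) + 3 = 15628 —(−1)→ 15627
15627 —HB5→ 5^(5 + 1) + 2 —bump→ 6^(6 + 1) + 2 = 279938 —(−1)→ 279937
279937 —HB6→ 6^(6 + 1) + 1 —bump→ 7^(7 + 1) + 1 = 5764802 —(−1)→ 5764801
5764801 —HB7→ 7^(7 + 1) —bump→ 8^(8 + 1) = 134217728 —(−1)→ 134217727

128452926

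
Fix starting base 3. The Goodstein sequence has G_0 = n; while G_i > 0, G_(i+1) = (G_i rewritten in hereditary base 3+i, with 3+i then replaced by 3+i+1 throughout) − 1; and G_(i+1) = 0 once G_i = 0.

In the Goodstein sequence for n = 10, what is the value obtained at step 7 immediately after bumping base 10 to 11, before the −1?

42

step 0: 10 = 3^2 + 1; sub 4 for 3: 4^2 + 1; = 17; G_1 = 17−1 = 16
step 1: 16 = 4^2; sub 5 for 4: 5^2; = 25; G_2 = 25−1 = 24
step 2: 24 = 4·5 + 4; sub 6 for 5: 4·6 + 4; = 28; G_3 = 28−1 = 27
step 3: 27 = 4·6 + 3; sub 7 for 6: 4·7 + 3; = 31; G_4 = 31−1 = 30
step 4: 30 = 4·7 + 2; sub 8 for 7: 4·8 + 2; = 34; G_5 = 34−1 = 33
step 5: 33 = 4·8 + 1; sub 9 for 8: 4·9 + 1; = 37; G_6 = 37−1 = 36
step 6: 36 = 4·9; sub 10 for 9: 4·10; = 40; G_7 = 40−1 = 39
step 7: 39 = 3·10 + 9; sub 11 for 10: 3·11 + 9; = 42; G_8 = 42−1 = 41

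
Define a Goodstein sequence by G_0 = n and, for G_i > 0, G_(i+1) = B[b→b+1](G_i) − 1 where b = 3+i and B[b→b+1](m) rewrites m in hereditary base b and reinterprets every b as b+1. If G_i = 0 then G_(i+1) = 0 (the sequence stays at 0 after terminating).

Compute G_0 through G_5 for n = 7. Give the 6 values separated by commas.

7, 8, 9, 9, 9, 9

G_0 = 7. HB_3(7) = 2·3 + 1. Bump = 9. G_1 = 8.
G_1 = 8. HB_4(8) = 2·4. Bump = 10. G_2 = 9.
G_2 = 9. HB_5(9) = 5 + 4. Bump = 10. G_3 = 9.
G_3 = 9. HB_6(9) = 6 + 3. Bump = 10. G_4 = 9.
G_4 = 9. HB_7(9) = 7 + 2. Bump = 10. G_5 = 9.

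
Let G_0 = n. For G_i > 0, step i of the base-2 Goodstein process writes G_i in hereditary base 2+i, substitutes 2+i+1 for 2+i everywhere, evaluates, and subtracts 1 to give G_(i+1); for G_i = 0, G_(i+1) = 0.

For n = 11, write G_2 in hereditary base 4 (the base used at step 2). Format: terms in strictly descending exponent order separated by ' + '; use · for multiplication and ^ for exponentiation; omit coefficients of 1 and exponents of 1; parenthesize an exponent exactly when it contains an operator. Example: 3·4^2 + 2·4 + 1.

(0) 11|_2 = 2^(2 + 1) + 2 + 1 ↦ 3^(3 + 1) + 3 + 1|_3 = 85 ⇒ 84
(1) 84|_3 = 3^(3 + 1) + 3 ↦ 4^(4 + 1) + 4|_4 = 1028 ⇒ 1027
(2) 1027|_4 = 4^(4 + 1) + 3 ↦ 5^(5 + 1) + 3|_5 = 15628 ⇒ 15627

4^(4 + 1) + 3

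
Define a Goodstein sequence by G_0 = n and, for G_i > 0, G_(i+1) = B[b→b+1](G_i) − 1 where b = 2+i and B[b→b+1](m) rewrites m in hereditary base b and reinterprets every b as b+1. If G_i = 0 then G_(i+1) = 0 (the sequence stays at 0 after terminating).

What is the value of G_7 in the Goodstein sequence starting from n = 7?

base 2: 7 = 2^2 + 2 + 1; at 3: 3^3 + 3 + 1 = 31; next = 30
base 3: 30 = 3^3 + 3; at 4: 4^4 + 4 = 260; next = 259
base 4: 259 = 4^4 + 3; at 5: 5^5 + 3 = 3128; next = 3127
base 5: 3127 = 5^5 + 2; at 6: 6^6 + 2 = 46658; next = 46657
base 6: 46657 = 6^6 + 1; at 7: 7^7 + 1 = 823544; next = 823543
base 7: 823543 = 7^7; at 8: 8^8 = 16777216; next = 16777215
base 8: 16777215 = 7·8^7 + 7·8^6 + 7·8^5 + 7·8^4 + 7·8^3 + 7·8^2 + 7·8 + 7; at 9: 7·9^7 + 7·9^6 + 7·9^5 + 7·9^4 + 7·9^3 + 7·9^2 + 7·9 + 7 = 37665880; next = 37665879

37665879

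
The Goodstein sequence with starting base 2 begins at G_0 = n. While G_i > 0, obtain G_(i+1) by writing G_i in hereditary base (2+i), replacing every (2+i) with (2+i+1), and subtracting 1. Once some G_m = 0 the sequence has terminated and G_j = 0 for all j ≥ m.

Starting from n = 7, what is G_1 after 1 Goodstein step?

base 2: 7 = 2^2 + 2 + 1; at 3: 3^3 + 3 + 1 = 31; next = 30
base 3: 30 = 3^3 + 3; at 4: 4^4 + 4 = 260; next = 259

30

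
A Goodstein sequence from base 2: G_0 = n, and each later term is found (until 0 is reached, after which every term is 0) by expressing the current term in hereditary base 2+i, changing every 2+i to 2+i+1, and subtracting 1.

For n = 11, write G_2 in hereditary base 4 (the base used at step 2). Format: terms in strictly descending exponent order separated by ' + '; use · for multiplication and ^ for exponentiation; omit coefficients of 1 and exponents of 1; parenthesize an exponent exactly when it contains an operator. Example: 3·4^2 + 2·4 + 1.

4^(4 + 1) + 3

(0) 11|_2 = 2^(2 + 1) + 2 + 1 ↦ 3^(3 + 1) + 3 + 1|_3 = 85 ⇒ 84
(1) 84|_3 = 3^(3 + 1) + 3 ↦ 4^(4 + 1) + 4|_4 = 1028 ⇒ 1027
(2) 1027|_4 = 4^(4 + 1) + 3 ↦ 5^(5 + 1) + 3|_5 = 15628 ⇒ 15627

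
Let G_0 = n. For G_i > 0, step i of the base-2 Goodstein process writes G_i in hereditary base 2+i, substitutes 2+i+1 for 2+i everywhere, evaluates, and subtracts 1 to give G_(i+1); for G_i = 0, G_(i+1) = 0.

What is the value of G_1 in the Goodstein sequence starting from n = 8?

base 2: 8 = 2^(2 + 1); at 3: 3^(3 + 1) = 81; next = 80
base 3: 80 = 2·3^3 + 2·3^2 + 2·3 + 2; at 4: 2·4^4 + 2·4^2 + 2·4 + 2 = 554; next = 553

80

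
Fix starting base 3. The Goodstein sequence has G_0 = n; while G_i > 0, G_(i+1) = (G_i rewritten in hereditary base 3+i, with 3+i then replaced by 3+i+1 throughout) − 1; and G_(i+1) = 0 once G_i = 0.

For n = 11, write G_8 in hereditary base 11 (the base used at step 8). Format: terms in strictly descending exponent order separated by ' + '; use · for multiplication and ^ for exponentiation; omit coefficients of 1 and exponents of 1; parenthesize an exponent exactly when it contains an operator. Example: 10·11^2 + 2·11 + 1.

5·11

11 —HB3→ 3^2 + 2 —bump→ 4^2 + 2 = 18 —(−1)→ 17
17 —HB4→ 4^2 + 1 —bump→ 5^2 + 1 = 26 —(−1)→ 25
25 —HB5→ 5^2 —bump→ 6^2 = 36 —(−1)→ 35
35 —HB6→ 5·6 + 5 —bump→ 5·7 + 5 = 40 —(−1)→ 39
39 —HB7→ 5·7 + 4 —bump→ 5·8 + 4 = 44 —(−1)→ 43
43 —HB8→ 5·8 + 3 —bump→ 5·9 + 3 = 48 —(−1)→ 47
47 —HB9→ 5·9 + 2 —bump→ 5·10 + 2 = 52 —(−1)→ 51
51 —HB10→ 5·10 + 1 —bump→ 5·11 + 1 = 56 —(−1)→ 55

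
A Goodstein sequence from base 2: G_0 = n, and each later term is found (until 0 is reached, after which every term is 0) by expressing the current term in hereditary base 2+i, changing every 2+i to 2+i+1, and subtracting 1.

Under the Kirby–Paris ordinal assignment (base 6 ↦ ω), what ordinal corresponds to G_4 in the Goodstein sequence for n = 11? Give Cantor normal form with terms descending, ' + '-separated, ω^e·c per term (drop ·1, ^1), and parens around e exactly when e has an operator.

ω^(ω + 1) + 1

G_0=11  [base 2] 2^(2 + 1) + 2 + 1  →[2↦3]→  3^(3 + 1) + 3 + 1 = 85  −1 ⇒ G_1=84
G_1=84  [base 3] 3^(3 + 1) + 3  →[3↦4]→  4^(4 + 1) + 4 = 1028  −1 ⇒ G_2=1027
G_2=1027  [base 4] 4^(4 + 1) + 3  →[4↦5]→  5^(5 + 1) + 3 = 15628  −1 ⇒ G_3=15627
G_3=15627  [base 5] 5^(5 + 1) + 2  →[5↦6]→  6^(6 + 1) + 2 = 279938  −1 ⇒ G_4=279937
G_4=279937  [base 6] 6^(6 + 1) + 1  →[6↦7]→  7^(7 + 1) + 1 = 5764802  −1 ⇒ G_5=5764801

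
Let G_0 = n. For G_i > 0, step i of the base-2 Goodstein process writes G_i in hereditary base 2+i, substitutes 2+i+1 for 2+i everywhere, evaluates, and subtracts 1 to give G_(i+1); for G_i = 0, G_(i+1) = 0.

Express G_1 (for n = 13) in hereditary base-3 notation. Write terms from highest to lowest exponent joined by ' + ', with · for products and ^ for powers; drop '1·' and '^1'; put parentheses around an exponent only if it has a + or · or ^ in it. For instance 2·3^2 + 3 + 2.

3^(3 + 1) + 3^3

base 2: 13 = 2^(2 + 1) + 2^2 + 1; at 3: 3^(3 + 1) + 3^3 + 1 = 109; next = 108
base 3: 108 = 3^(3 + 1) + 3^3; at 4: 4^(4 + 1) + 4^4 = 1280; next = 1279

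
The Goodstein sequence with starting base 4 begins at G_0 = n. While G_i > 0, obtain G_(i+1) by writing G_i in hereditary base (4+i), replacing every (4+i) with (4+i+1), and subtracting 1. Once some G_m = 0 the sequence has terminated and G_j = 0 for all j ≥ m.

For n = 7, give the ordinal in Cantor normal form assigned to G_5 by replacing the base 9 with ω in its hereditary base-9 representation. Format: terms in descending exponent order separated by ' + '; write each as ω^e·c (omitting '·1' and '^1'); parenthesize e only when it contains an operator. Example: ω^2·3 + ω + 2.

base 4: 7 = 4 + 3; at 5: 5 + 3 = 8; next = 7
base 5: 7 = 5 + 2; at 6: 6 + 2 = 8; next = 7
base 6: 7 = 6 + 1; at 7: 7 + 1 = 8; next = 7
base 7: 7 = 7; at 8: 8 = 8; next = 7
base 8: 7 = 7; at 9: 7 = 7; next = 6
base 9: 6 = 6; at 10: 6 = 6; next = 5

6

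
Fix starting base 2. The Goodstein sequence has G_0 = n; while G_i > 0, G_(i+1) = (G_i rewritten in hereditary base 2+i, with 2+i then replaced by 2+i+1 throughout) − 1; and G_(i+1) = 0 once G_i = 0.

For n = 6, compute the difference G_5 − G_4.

base 2: 6 = 2^2 + 2; at 3: 3^3 + 3 = 30; next = 29
base 3: 29 = 3^3 + 2; at 4: 4^4 + 2 = 258; next = 257
base 4: 257 = 4^4 + 1; at 5: 5^5 + 1 = 3126; next = 3125
base 5: 3125 = 5^5; at 6: 6^6 = 46656; next = 46655
base 6: 46655 = 5·6^5 + 5·6^4 + 5·6^3 + 5·6^2 + 5·6 + 5; at 7: 5·7^5 + 5·7^4 + 5·7^3 + 5·7^2 + 5·7 + 5 = 98040; next = 98039

51384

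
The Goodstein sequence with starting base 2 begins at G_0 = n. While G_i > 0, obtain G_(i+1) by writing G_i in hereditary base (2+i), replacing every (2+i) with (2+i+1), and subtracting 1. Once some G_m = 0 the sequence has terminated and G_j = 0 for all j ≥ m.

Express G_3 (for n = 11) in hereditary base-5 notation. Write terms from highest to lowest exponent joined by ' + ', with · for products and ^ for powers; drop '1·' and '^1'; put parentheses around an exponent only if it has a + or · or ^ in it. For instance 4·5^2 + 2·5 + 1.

5^(5 + 1) + 2

11 —HB2→ 2^(2 + 1) + 2 + 1 —bump→ 3^(3 + 1) + 3 + 1 = 85 —(−1)→ 84
84 —HB3→ 3^(3 + 1) + 3 —bump→ 4^(4 + 1) + 4 = 1028 —(−1)→ 1027
1027 —HB4→ 4^(4 + 1) + 3 —bump→ 5^(5 + 1) + 3 = 15628 —(−1)→ 15627
15627 —HB5→ 5^(5 + 1) + 2 —bump→ 6^(6 + 1) + 2 = 279938 —(−1)→ 279937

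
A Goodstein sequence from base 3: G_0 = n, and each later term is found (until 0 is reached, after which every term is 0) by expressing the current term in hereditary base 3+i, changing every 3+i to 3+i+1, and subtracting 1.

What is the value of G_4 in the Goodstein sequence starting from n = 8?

G_0 = 8. HB_3(8) = 2·3 + 2. Bump = 10. G_1 = 9.
G_1 = 9. HB_4(9) = 2·4 + 1. Bump = 11. G_2 = 10.
G_2 = 10. HB_5(10) = 2·5. Bump = 12. G_3 = 11.
G_3 = 11. HB_6(11) = 6 + 5. Bump = 12. G_4 = 11.
G_4 = 11. HB_7(11) = 7 + 4. Bump = 12. G_5 = 11.

11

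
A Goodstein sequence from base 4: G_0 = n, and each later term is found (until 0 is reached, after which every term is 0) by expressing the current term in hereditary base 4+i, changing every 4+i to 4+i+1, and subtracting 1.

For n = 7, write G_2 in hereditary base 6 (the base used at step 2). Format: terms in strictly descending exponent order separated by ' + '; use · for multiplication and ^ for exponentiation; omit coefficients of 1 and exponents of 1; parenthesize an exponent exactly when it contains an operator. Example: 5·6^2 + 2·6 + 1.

G_0=7  [base 4] 4 + 3  →[4↦5]→  5 + 3 = 8  −1 ⇒ G_1=7
G_1=7  [base 5] 5 + 2  →[5↦6]→  6 + 2 = 8  −1 ⇒ G_2=7
G_2=7  [base 6] 6 + 1  →[6↦7]→  7 + 1 = 8  −1 ⇒ G_3=7

6 + 1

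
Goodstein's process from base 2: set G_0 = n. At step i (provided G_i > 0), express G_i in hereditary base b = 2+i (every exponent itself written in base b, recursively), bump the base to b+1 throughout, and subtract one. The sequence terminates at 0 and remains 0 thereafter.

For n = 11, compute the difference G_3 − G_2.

step 0: 11 = 2^(2 + 1) + 2 + 1; sub 3 for 2: 3^(3 + 1) + 3 + 1; = 85; G_1 = 85−1 = 84
step 1: 84 = 3^(3 + 1) + 3; sub 4 for 3: 4^(4 + 1) + 4; = 1028; G_2 = 1028−1 = 1027
step 2: 1027 = 4^(4 + 1) + 3; sub 5 for 4: 5^(5 + 1) + 3; = 15628; G_3 = 15628−1 = 15627

14600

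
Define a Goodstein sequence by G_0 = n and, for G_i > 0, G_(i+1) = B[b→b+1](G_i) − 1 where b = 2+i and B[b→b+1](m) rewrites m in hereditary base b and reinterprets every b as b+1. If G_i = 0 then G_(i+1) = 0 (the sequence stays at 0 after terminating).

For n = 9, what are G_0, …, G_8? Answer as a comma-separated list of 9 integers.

9 —HB2→ 2^(2 + 1) + 1 —bump→ 3^(3 + 1) + 1 = 82 —(−1)→ 81
81 —HB3→ 3^(3 + 1) —bump→ 4^(4 + 1) = 1024 —(−1)→ 1023
1023 —HB4→ 3·4^4 + 3·4^3 + 3·4^2 + 3·4 + 3 —bump→ 3·5^5 + 3·5^3 + 3·5^2 + 3·5 + 3 = 9843 —(−1)→ 9842
9842 —HB5→ 3·5^5 + 3·5^3 + 3·5^2 + 3·5 + 2 —bump→ 3·6^6 + 3·6^3 + 3·6^2 + 3·6 + 2 = 140744 —(−1)→ 140743
140743 —HB6→ 3·6^6 + 3·6^3 + 3·6^2 + 3·6 + 1 —bump→ 3·7^7 + 3·7^3 + 3·7^2 + 3·7 + 1 = 2471827 —(−1)→ 2471826
2471826 —HB7→ 3·7^7 + 3·7^3 + 3·7^2 + 3·7 —bump→ 3·8^8 + 3·8^3 + 3·8^2 + 3·8 = 50333400 —(−1)→ 50333399
50333399 —HB8→ 3·8^8 + 3·8^3 + 3·8^2 + 2·8 + 7 —bump→ 3·9^9 + 3·9^3 + 3·9^2 + 2·9 + 7 = 1162263922 —(−1)→ 1162263921
1162263921 —HB9→ 3·9^9 + 3·9^3 + 3·9^2 + 2·9 + 6 —bump→ 3·10^10 + 3·10^3 + 3·10^2 + 2·10 + 6 = 30000003326 —(−1)→ 30000003325

9, 81, 1023, 9842, 140743, 2471826, 50333399, 1162263921, 30000003325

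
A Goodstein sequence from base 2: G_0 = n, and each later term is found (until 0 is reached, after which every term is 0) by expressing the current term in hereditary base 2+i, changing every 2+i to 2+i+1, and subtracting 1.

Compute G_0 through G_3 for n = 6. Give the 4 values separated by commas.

6, 29, 257, 3125

base 2: 6 = 2^2 + 2; at 3: 3^3 + 3 = 30; next = 29
base 3: 29 = 3^3 + 2; at 4: 4^4 + 2 = 258; next = 257
base 4: 257 = 4^4 + 1; at 5: 5^5 + 1 = 3126; next = 3125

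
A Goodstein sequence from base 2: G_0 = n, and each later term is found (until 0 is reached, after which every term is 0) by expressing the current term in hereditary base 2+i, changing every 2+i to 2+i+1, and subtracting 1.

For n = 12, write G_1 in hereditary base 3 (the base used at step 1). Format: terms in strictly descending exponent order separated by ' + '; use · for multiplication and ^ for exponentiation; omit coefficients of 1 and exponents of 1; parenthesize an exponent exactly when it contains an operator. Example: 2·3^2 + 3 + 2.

3^(3 + 1) + 2·3^2 + 2·3 + 2

step 0: 12 = 2^(2 + 1) + 2^2; sub 3 for 2: 3^(3 + 1) + 3^3; = 108; G_1 = 108−1 = 107
step 1: 107 = 3^(3 + 1) + 2·3^2 + 2·3 + 2; sub 4 for 3: 4^(4 + 1) + 2·4^2 + 2·4 + 2; = 1066; G_2 = 1066−1 = 1065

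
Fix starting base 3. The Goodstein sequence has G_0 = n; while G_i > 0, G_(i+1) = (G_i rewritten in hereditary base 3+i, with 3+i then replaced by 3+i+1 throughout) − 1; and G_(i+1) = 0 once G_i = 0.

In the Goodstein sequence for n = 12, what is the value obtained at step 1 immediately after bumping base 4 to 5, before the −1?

step 0: 12 = 3^2 + 3; sub 4 for 3: 4^2 + 4; = 20; G_1 = 20−1 = 19
step 1: 19 = 4^2 + 3; sub 5 for 4: 5^2 + 3; = 28; G_2 = 28−1 = 27

28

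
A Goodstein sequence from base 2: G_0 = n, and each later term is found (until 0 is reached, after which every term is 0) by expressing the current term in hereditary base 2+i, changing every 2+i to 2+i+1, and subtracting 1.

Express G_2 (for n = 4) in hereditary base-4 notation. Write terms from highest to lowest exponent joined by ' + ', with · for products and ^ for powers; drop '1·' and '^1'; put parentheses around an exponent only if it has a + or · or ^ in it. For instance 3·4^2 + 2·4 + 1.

step 0: 4 = 2^2; sub 3 for 2: 3^3; = 27; G_1 = 27−1 = 26
step 1: 26 = 2·3^2 + 2·3 + 2; sub 4 for 3: 2·4^2 + 2·4 + 2; = 42; G_2 = 42−1 = 41
step 2: 41 = 2·4^2 + 2·4 + 1; sub 5 for 4: 2·5^2 + 2·5 + 1; = 61; G_3 = 61−1 = 60

2·4^2 + 2·4 + 1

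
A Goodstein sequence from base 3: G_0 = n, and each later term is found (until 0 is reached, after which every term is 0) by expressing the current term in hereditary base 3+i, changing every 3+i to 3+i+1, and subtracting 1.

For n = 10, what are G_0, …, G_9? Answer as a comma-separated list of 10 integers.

10, 16, 24, 27, 30, 33, 36, 39, 41, 43

G_0=10  [base 3] 3^2 + 1  →[3↦4]→  4^2 + 1 = 17  −1 ⇒ G_1=16
G_1=16  [base 4] 4^2  →[4↦5]→  5^2 = 25  −1 ⇒ G_2=24
G_2=24  [base 5] 4·5 + 4  →[5↦6]→  4·6 + 4 = 28  −1 ⇒ G_3=27
G_3=27  [base 6] 4·6 + 3  →[6↦7]→  4·7 + 3 = 31  −1 ⇒ G_4=30
G_4=30  [base 7] 4·7 + 2  →[7↦8]→  4·8 + 2 = 34  −1 ⇒ G_5=33
G_5=33  [base 8] 4·8 + 1  →[8↦9]→  4·9 + 1 = 37  −1 ⇒ G_6=36
G_6=36  [base 9] 4·9  →[9↦10]→  4·10 = 40  −1 ⇒ G_7=39
G_7=39  [base 10] 3·10 + 9  →[10↦11]→  3·11 + 9 = 42  −1 ⇒ G_8=41
G_8=41  [base 11] 3·11 + 8  →[11↦12]→  3·12 + 8 = 44  −1 ⇒ G_9=43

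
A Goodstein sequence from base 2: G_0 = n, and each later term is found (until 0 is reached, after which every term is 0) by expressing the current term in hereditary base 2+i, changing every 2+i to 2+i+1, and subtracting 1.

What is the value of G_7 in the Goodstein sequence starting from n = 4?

G_0 = 4. HB_2(4) = 2^2. Bump = 27. G_1 = 26.
G_1 = 26. HB_3(26) = 2·3^2 + 2·3 + 2. Bump = 42. G_2 = 41.
G_2 = 41. HB_4(41) = 2·4^2 + 2·4 + 1. Bump = 61. G_3 = 60.
G_3 = 60. HB_5(60) = 2·5^2 + 2·5. Bump = 84. G_4 = 83.
G_4 = 83. HB_6(83) = 2·6^2 + 6 + 5. Bump = 110. G_5 = 109.
G_5 = 109. HB_7(109) = 2·7^2 + 7 + 4. Bump = 140. G_6 = 139.
G_6 = 139. HB_8(139) = 2·8^2 + 8 + 3. Bump = 174. G_7 = 173.

173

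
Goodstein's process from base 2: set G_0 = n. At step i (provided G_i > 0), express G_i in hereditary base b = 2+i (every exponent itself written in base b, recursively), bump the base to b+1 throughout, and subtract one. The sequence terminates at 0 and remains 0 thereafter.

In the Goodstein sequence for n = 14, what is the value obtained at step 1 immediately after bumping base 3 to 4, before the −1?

1282

G_0=14  [base 2] 2^(2 + 1) + 2^2 + 2  →[2↦3]→  3^(3 + 1) + 3^3 + 3 = 111  −1 ⇒ G_1=110
G_1=110  [base 3] 3^(3 + 1) + 3^3 + 2  →[3↦4]→  4^(4 + 1) + 4^4 + 2 = 1282  −1 ⇒ G_2=1281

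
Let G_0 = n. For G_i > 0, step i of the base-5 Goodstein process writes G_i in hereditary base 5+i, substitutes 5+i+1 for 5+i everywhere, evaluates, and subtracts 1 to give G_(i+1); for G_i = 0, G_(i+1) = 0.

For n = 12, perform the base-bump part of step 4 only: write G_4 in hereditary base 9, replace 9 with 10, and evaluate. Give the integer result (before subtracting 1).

[0] 12 ≡ 2·5 + 2 (base 5). Lift 6: 14. −1: 13.
[1] 13 ≡ 2·6 + 1 (base 6). Lift 7: 15. −1: 14.
[2] 14 ≡ 2·7 (base 7). Lift 8: 16. −1: 15.
[3] 15 ≡ 8 + 7 (base 8). Lift 9: 16. −1: 15.

16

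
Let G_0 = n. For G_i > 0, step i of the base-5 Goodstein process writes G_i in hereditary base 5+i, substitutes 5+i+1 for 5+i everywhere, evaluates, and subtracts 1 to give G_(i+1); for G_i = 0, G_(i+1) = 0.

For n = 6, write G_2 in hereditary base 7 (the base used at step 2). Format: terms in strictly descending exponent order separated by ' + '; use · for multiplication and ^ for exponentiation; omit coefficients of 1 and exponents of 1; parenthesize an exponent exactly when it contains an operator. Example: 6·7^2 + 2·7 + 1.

6

(0) 6|_5 = 5 + 1 ↦ 6 + 1|_6 = 7 ⇒ 6
(1) 6|_6 = 6 ↦ 7|_7 = 7 ⇒ 6
(2) 6|_7 = 6 ↦ 6|_8 = 6 ⇒ 5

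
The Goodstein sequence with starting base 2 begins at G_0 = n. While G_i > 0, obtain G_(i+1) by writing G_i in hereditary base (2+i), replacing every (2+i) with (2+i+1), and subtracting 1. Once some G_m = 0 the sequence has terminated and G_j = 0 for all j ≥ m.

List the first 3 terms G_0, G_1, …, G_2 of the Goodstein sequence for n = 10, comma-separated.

10, 83, 1025

step 0: 10 = 2^(2 + 1) + 2; sub 3 for 2: 3^(3 + 1) + 3; = 84; G_1 = 84−1 = 83
step 1: 83 = 3^(3 + 1) + 2; sub 4 for 3: 4^(4 + 1) + 2; = 1026; G_2 = 1026−1 = 1025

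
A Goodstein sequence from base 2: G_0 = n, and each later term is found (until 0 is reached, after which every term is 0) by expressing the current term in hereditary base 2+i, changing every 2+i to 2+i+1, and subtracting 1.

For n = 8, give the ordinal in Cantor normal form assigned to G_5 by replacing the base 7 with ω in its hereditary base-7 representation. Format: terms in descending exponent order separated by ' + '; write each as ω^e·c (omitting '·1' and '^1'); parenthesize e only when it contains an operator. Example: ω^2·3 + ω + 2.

i=0: 8 = 2^(2 + 1) (b=2); 2→3: 3^(3 + 1) = 81; 81−1 = 80
i=1: 80 = 2·3^3 + 2·3^2 + 2·3 + 2 (b=3); 3→4: 2·4^4 + 2·4^2 + 2·4 + 2 = 554; 554−1 = 553
i=2: 553 = 2·4^4 + 2·4^2 + 2·4 + 1 (b=4); 4→5: 2·5^5 + 2·5^2 + 2·5 + 1 = 6311; 6311−1 = 6310
i=3: 6310 = 2·5^5 + 2·5^2 + 2·5 (b=5); 5→6: 2·6^6 + 2·6^2 + 2·6 = 93396; 93396−1 = 93395
i=4: 93395 = 2·6^6 + 2·6^2 + 6 + 5 (b=6); 6→7: 2·7^7 + 2·7^2 + 7 + 5 = 1647196; 1647196−1 = 1647195
i=5: 1647195 = 2·7^7 + 2·7^2 + 7 + 4 (b=7); 7→8: 2·8^8 + 2·8^2 + 8 + 4 = 33554572; 33554572−1 = 33554571

ω^ω·2 + ω^2·2 + ω + 4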